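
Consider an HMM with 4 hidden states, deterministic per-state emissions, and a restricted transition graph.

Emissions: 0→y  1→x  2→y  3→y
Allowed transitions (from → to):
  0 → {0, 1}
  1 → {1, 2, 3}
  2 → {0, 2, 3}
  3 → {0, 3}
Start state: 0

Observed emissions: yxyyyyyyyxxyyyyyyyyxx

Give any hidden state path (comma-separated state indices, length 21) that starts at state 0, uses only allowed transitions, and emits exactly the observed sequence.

  0: obs=y cand={0,2,3} pick 0 [start]
  1: obs=x cand={1} pick 1 [0->1 ok]
  2: obs=y cand={0,2,3} pick 2 [1->2 ok]
  3: obs=y cand={0,2,3} pick 2 [2->2 ok]
  4: obs=y cand={0,2,3} pick 2 [2->2 ok]
  5: obs=y cand={0,2,3} pick 2 [2->2 ok]
  6: obs=y cand={0,2,3} pick 2 [2->2 ok]
  7: obs=y cand={0,2,3} pick 2 [2->2 ok]
  8: obs=y cand={0,2,3} pick 0 [2->0 ok]
  9: obs=x cand={1} pick 1 [0->1 ok]
  10: obs=x cand={1} pick 1 [1->1 ok]
  11: obs=y cand={0,2,3} pick 2 [1->2 ok]
  12: obs=y cand={0,2,3} pick 2 [2->2 ok]
  13: obs=y cand={0,2,3} pick 2 [2->2 ok]
  14: obs=y cand={0,2,3} pick 0 [2->0 ok]
  15: obs=y cand={0,2,3} pick 0 [0->0 ok]
  16: obs=y cand={0,2,3} pick 0 [0->0 ok]
  17: obs=y cand={0,2,3} pick 0 [0->0 ok]
  18: obs=y cand={0,2,3} pick 0 [0->0 ok]
  19: obs=x cand={1} pick 1 [0->1 ok]
  20: obs=x cand={1} pick 1 [1->1 ok]

0,1,2,2,2,2,2,2,0,1,1,2,2,2,0,0,0,0,0,1,1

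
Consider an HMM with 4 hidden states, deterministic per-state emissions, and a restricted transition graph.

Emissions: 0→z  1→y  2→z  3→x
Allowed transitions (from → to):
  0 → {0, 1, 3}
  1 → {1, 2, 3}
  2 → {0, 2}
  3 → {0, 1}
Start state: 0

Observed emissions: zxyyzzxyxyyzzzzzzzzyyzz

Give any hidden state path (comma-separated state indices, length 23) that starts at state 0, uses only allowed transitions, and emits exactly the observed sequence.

  0: obs=z cand={0,2} pick 0 [start]
  1: obs=x cand={3} pick 3 [0->3 ok]
  2: obs=y cand={1} pick 1 [3->1 ok]
  3: obs=y cand={1} pick 1 [1->1 ok]
  4: obs=z cand={0,2} pick 2 [1->2 ok]
  5: obs=z cand={0,2} pick 0 [2->0 ok]
  6: obs=x cand={3} pick 3 [0->3 ok]
  7: obs=y cand={1} pick 1 [3->1 ok]
  8: obs=x cand={3} pick 3 [1->3 ok]
  9: obs=y cand={1} pick 1 [3->1 ok]
  10: obs=y cand={1} pick 1 [1->1 ok]
  11: obs=z cand={0,2} pick 2 [1->2 ok]
  12: obs=z cand={0,2} pick 2 [2->2 ok]
  13: obs=z cand={0,2} pick 2 [2->2 ok]
  14: obs=z cand={0,2} pick 2 [2->2 ok]
  15: obs=z cand={0,2} pick 2 [2->2 ok]
  16: obs=z cand={0,2} pick 2 [2->2 ok]
  17: obs=z cand={0,2} pick 0 [2->0 ok]
  18: obs=z cand={0,2} pick 0 [0->0 ok]
  19: obs=y cand={1} pick 1 [0->1 ok]
  20: obs=y cand={1} pick 1 [1->1 ok]
  21: obs=z cand={0,2} pick 2 [1->2 ok]
  22: obs=z cand={0,2} pick 2 [2->2 ok]

0,3,1,1,2,0,3,1,3,1,1,2,2,2,2,2,2,0,0,1,1,2,2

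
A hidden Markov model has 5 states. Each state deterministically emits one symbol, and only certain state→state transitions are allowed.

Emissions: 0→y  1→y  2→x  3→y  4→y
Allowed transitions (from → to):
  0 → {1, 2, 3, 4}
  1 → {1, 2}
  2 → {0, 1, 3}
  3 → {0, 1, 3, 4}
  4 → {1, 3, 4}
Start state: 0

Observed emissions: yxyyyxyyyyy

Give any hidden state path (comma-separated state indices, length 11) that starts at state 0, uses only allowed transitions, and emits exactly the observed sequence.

0,2,0,3,1,2,0,4,4,4,3

  0: obs=y cand={0,1,3,4} pick 0 [start]
  1: obs=x cand={2} pick 2 [0->2 ok]
  2: obs=y cand={0,1,3,4} pick 0 [2->0 ok]
  3: obs=y cand={0,1,3,4} pick 3 [0->3 ok]
  4: obs=y cand={0,1,3,4} pick 1 [3->1 ok]
  5: obs=x cand={2} pick 2 [1->2 ok]
  6: obs=y cand={0,1,3,4} pick 0 [2->0 ok]
  7: obs=y cand={0,1,3,4} pick 4 [0->4 ok]
  8: obs=y cand={0,1,3,4} pick 4 [4->4 ok]
  9: obs=y cand={0,1,3,4} pick 4 [4->4 ok]
  10: obs=y cand={0,1,3,4} pick 3 [4->3 ok]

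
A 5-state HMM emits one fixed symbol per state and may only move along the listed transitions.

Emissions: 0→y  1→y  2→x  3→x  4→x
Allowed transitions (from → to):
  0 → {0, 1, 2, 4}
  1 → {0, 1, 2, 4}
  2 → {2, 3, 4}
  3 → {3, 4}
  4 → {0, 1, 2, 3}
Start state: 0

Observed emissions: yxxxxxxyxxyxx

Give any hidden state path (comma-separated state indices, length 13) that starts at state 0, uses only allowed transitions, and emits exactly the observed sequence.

  0: obs=y cand={0,1} pick 0 [start]
  1: obs=x cand={2,3,4} pick 4 [0->4 ok]
  2: obs=x cand={2,3,4} pick 2 [4->2 ok]
  3: obs=x cand={2,3,4} pick 2 [2->2 ok]
  4: obs=x cand={2,3,4} pick 2 [2->2 ok]
  5: obs=x cand={2,3,4} pick 3 [2->3 ok]
  6: obs=x cand={2,3,4} pick 4 [3->4 ok]
  7: obs=y cand={0,1} pick 0 [4->0 ok]
  8: obs=x cand={2,3,4} pick 2 [0->2 ok]
  9: obs=x cand={2,3,4} pick 4 [2->4 ok]
  10: obs=y cand={0,1} pick 0 [4->0 ok]
  11: obs=x cand={2,3,4} pick 2 [0->2 ok]
  12: obs=x cand={2,3,4} pick 3 [2->3 ok]

0,4,2,2,2,3,4,0,2,4,0,2,3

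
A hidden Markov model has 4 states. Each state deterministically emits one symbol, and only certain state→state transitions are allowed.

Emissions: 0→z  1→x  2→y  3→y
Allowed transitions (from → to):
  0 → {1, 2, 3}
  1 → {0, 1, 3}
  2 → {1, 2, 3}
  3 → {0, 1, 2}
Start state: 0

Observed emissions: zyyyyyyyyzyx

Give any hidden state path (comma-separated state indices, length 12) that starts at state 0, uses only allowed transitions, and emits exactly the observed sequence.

  0: obs=z cand={0} pick 0 [start]
  1: obs=y cand={2,3} pick 2 [0->2 ok]
  2: obs=y cand={2,3} pick 2 [2->2 ok]
  3: obs=y cand={2,3} pick 2 [2->2 ok]
  4: obs=y cand={2,3} pick 3 [2->3 ok]
  5: obs=y cand={2,3} pick 2 [3->2 ok]
  6: obs=y cand={2,3} pick 3 [2->3 ok]
  7: obs=y cand={2,3} pick 2 [3->2 ok]
  8: obs=y cand={2,3} pick 3 [2->3 ok]
  9: obs=z cand={0} pick 0 [3->0 ok]
  10: obs=y cand={2,3} pick 3 [0->3 ok]
  11: obs=x cand={1} pick 1 [3->1 ok]

0,2,2,2,3,2,3,2,3,0,3,1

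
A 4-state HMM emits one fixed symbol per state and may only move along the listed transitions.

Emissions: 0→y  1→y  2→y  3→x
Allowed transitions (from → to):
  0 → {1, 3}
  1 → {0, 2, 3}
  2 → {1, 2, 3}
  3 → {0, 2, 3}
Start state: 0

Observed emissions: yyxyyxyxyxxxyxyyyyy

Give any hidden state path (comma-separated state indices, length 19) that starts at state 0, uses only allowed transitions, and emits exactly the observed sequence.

0,1,3,2,2,3,0,3,2,3,3,3,2,3,2,1,0,1,2

  [0] y  {0,1,2}  => 0  start
  [1] y  {0,1,2}  => 1  0->1 ok
  [2] x  {3}  => 3  1->3 ok
  [3] y  {0,1,2}  => 2  3->2 ok
  [4] y  {0,1,2}  => 2  2->2 ok
  [5] x  {3}  => 3  2->3 ok
  [6] y  {0,1,2}  => 0  3->0 ok
  [7] x  {3}  => 3  0->3 ok
  [8] y  {0,1,2}  => 2  3->2 ok
  [9] x  {3}  => 3  2->3 ok
  [10] x  {3}  => 3  3->3 ok
  [11] x  {3}  => 3  3->3 ok
  [12] y  {0,1,2}  => 2  3->2 ok
  [13] x  {3}  => 3  2->3 ok
  [14] y  {0,1,2}  => 2  3->2 ok
  [15] y  {0,1,2}  => 1  2->1 ok
  [16] y  {0,1,2}  => 0  1->0 ok
  [17] y  {0,1,2}  => 1  0->1 ok
  [18] y  {0,1,2}  => 2  1->2 ok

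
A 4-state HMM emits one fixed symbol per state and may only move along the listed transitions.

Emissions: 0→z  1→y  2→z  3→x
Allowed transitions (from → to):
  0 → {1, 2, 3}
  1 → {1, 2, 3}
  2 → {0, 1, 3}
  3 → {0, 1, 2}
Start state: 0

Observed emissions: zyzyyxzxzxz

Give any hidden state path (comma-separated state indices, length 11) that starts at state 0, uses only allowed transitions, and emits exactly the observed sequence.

0,1,2,1,1,3,0,3,2,3,2

  0: obs=z cand={0,2} pick 0 [start]
  1: obs=y cand={1} pick 1 [0->1 ok]
  2: obs=z cand={0,2} pick 2 [1->2 ok]
  3: obs=y cand={1} pick 1 [2->1 ok]
  4: obs=y cand={1} pick 1 [1->1 ok]
  5: obs=x cand={3} pick 3 [1->3 ok]
  6: obs=z cand={0,2} pick 0 [3->0 ok]
  7: obs=x cand={3} pick 3 [0->3 ok]
  8: obs=z cand={0,2} pick 2 [3->2 ok]
  9: obs=x cand={3} pick 3 [2->3 ok]
  10: obs=z cand={0,2} pick 2 [3->2 ok]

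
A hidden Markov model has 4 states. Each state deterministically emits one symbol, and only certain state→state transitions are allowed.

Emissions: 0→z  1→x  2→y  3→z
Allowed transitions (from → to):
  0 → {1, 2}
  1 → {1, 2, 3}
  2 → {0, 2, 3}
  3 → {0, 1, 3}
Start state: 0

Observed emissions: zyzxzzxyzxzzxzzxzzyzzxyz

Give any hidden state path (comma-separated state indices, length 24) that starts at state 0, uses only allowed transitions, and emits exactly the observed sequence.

0,2,3,1,3,0,1,2,0,1,3,0,1,3,0,1,3,0,2,3,0,1,2,3

  t0 'z' -> {0,3}, take 0 (start)
  t1 'y' -> {2}, take 2 (0->2 ok)
  t2 'z' -> {0,3}, take 3 (2->3 ok)
  t3 'x' -> {1}, take 1 (3->1 ok)
  t4 'z' -> {0,3}, take 3 (1->3 ok)
  t5 'z' -> {0,3}, take 0 (3->0 ok)
  t6 'x' -> {1}, take 1 (0->1 ok)
  t7 'y' -> {2}, take 2 (1->2 ok)
  t8 'z' -> {0,3}, take 0 (2->0 ok)
  t9 'x' -> {1}, take 1 (0->1 ok)
  t10 'z' -> {0,3}, take 3 (1->3 ok)
  t11 'z' -> {0,3}, take 0 (3->0 ok)
  t12 'x' -> {1}, take 1 (0->1 ok)
  t13 'z' -> {0,3}, take 3 (1->3 ok)
  t14 'z' -> {0,3}, take 0 (3->0 ok)
  t15 'x' -> {1}, take 1 (0->1 ok)
  t16 'z' -> {0,3}, take 3 (1->3 ok)
  t17 'z' -> {0,3}, take 0 (3->0 ok)
  t18 'y' -> {2}, take 2 (0->2 ok)
  t19 'z' -> {0,3}, take 3 (2->3 ok)
  t20 'z' -> {0,3}, take 0 (3->0 ok)
  t21 'x' -> {1}, take 1 (0->1 ok)
  t22 'y' -> {2}, take 2 (1->2 ok)
  t23 'z' -> {0,3}, take 3 (2->3 ok)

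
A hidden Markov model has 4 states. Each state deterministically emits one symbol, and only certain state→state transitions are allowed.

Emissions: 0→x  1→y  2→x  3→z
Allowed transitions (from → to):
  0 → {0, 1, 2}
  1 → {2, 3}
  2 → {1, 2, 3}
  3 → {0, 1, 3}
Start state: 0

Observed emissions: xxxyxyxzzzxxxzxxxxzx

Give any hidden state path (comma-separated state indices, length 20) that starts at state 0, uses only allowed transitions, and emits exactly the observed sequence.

0,0,2,1,2,1,2,3,3,3,0,0,2,3,0,0,2,2,3,0

  0: obs=x cand={0,2} pick 0 [start]
  1: obs=x cand={0,2} pick 0 [0->0 ok]
  2: obs=x cand={0,2} pick 2 [0->2 ok]
  3: obs=y cand={1} pick 1 [2->1 ok]
  4: obs=x cand={0,2} pick 2 [1->2 ok]
  5: obs=y cand={1} pick 1 [2->1 ok]
  6: obs=x cand={0,2} pick 2 [1->2 ok]
  7: obs=z cand={3} pick 3 [2->3 ok]
  8: obs=z cand={3} pick 3 [3->3 ok]
  9: obs=z cand={3} pick 3 [3->3 ok]
  10: obs=x cand={0,2} pick 0 [3->0 ok]
  11: obs=x cand={0,2} pick 0 [0->0 ok]
  12: obs=x cand={0,2} pick 2 [0->2 ok]
  13: obs=z cand={3} pick 3 [2->3 ok]
  14: obs=x cand={0,2} pick 0 [3->0 ok]
  15: obs=x cand={0,2} pick 0 [0->0 ok]
  16: obs=x cand={0,2} pick 2 [0->2 ok]
  17: obs=x cand={0,2} pick 2 [2->2 ok]
  18: obs=z cand={3} pick 3 [2->3 ok]
  19: obs=x cand={0,2} pick 0 [3->0 ok]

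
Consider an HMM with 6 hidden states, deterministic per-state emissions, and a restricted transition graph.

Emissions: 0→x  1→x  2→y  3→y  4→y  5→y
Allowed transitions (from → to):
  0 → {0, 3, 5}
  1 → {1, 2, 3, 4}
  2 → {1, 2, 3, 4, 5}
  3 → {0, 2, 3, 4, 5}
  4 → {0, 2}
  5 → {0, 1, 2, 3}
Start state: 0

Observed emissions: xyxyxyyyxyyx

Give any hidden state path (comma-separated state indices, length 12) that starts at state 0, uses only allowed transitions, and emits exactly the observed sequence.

  0: obs=x cand={0,1} pick 0 [start]
  1: obs=y cand={2,3,4,5} pick 5 [0->5 ok]
  2: obs=x cand={0,1} pick 0 [5->0 ok]
  3: obs=y cand={2,3,4,5} pick 5 [0->5 ok]
  4: obs=x cand={0,1} pick 1 [5->1 ok]
  5: obs=y cand={2,3,4,5} pick 3 [1->3 ok]
  6: obs=y cand={2,3,4,5} pick 5 [3->5 ok]
  7: obs=y cand={2,3,4,5} pick 3 [5->3 ok]
  8: obs=x cand={0,1} pick 0 [3->0 ok]
  9: obs=y cand={2,3,4,5} pick 5 [0->5 ok]
  10: obs=y cand={2,3,4,5} pick 3 [5->3 ok]
  11: obs=x cand={0,1} pick 0 [3->0 ok]

0,5,0,5,1,3,5,3,0,5,3,0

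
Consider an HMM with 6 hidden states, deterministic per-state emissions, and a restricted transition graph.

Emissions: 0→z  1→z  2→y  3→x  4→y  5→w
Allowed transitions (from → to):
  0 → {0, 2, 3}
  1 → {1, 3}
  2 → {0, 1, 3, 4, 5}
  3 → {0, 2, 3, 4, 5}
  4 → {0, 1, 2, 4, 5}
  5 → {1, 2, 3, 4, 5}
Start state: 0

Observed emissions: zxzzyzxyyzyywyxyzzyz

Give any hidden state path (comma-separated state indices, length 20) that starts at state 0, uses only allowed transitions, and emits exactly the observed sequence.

  t0 'z' -> {0,1}, take 0 (start)
  t1 'x' -> {3}, take 3 (0->3 ok)
  t2 'z' -> {0,1}, take 0 (3->0 ok)
  t3 'z' -> {0,1}, take 0 (0->0 ok)
  t4 'y' -> {2,4}, take 2 (0->2 ok)
  t5 'z' -> {0,1}, take 0 (2->0 ok)
  t6 'x' -> {3}, take 3 (0->3 ok)
  t7 'y' -> {2,4}, take 2 (3->2 ok)
  t8 'y' -> {2,4}, take 4 (2->4 ok)
  t9 'z' -> {0,1}, take 0 (4->0 ok)
  t10 'y' -> {2,4}, take 2 (0->2 ok)
  t11 'y' -> {2,4}, take 4 (2->4 ok)
  t12 'w' -> {5}, take 5 (4->5 ok)
  t13 'y' -> {2,4}, take 2 (5->2 ok)
  t14 'x' -> {3}, take 3 (2->3 ok)
  t15 'y' -> {2,4}, take 2 (3->2 ok)
  t16 'z' -> {0,1}, take 0 (2->0 ok)
  t17 'z' -> {0,1}, take 0 (0->0 ok)
  t18 'y' -> {2,4}, take 2 (0->2 ok)
  t19 'z' -> {0,1}, take 0 (2->0 ok)

0,3,0,0,2,0,3,2,4,0,2,4,5,2,3,2,0,0,2,0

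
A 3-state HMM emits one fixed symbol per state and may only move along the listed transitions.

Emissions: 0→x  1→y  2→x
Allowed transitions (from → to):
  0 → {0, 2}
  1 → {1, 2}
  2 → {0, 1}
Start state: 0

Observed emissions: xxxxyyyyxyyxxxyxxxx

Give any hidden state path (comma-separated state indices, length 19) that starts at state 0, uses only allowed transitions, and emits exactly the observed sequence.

0,0,0,2,1,1,1,1,2,1,1,2,0,2,1,2,0,0,2

  t0 'x' -> {0,2}, take 0 (start)
  t1 'x' -> {0,2}, take 0 (0->0 ok)
  t2 'x' -> {0,2}, take 0 (0->0 ok)
  t3 'x' -> {0,2}, take 2 (0->2 ok)
  t4 'y' -> {1}, take 1 (2->1 ok)
  t5 'y' -> {1}, take 1 (1->1 ok)
  t6 'y' -> {1}, take 1 (1->1 ok)
  t7 'y' -> {1}, take 1 (1->1 ok)
  t8 'x' -> {0,2}, take 2 (1->2 ok)
  t9 'y' -> {1}, take 1 (2->1 ok)
  t10 'y' -> {1}, take 1 (1->1 ok)
  t11 'x' -> {0,2}, take 2 (1->2 ok)
  t12 'x' -> {0,2}, take 0 (2->0 ok)
  t13 'x' -> {0,2}, take 2 (0->2 ok)
  t14 'y' -> {1}, take 1 (2->1 ok)
  t15 'x' -> {0,2}, take 2 (1->2 ok)
  t16 'x' -> {0,2}, take 0 (2->0 ok)
  t17 'x' -> {0,2}, take 0 (0->0 ok)
  t18 'x' -> {0,2}, take 2 (0->2 ok)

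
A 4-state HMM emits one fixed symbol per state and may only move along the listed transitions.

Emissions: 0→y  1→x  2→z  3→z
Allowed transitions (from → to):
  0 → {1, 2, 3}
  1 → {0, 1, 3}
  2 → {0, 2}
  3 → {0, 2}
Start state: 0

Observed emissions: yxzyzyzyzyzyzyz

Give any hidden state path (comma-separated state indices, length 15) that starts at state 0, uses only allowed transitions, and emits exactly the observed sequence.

  pos 0: y in {0}, choose 0; start
  pos 1: x in {1}, choose 1; 0->1 ok
  pos 2: z in {2,3}, choose 3; 1->3 ok
  pos 3: y in {0}, choose 0; 3->0 ok
  pos 4: z in {2,3}, choose 3; 0->3 ok
  pos 5: y in {0}, choose 0; 3->0 ok
  pos 6: z in {2,3}, choose 3; 0->3 ok
  pos 7: y in {0}, choose 0; 3->0 ok
  pos 8: z in {2,3}, choose 3; 0->3 ok
  pos 9: y in {0}, choose 0; 3->0 ok
  pos 10: z in {2,3}, choose 3; 0->3 ok
  pos 11: y in {0}, choose 0; 3->0 ok
  pos 12: z in {2,3}, choose 2; 0->2 ok
  pos 13: y in {0}, choose 0; 2->0 ok
  pos 14: z in {2,3}, choose 2; 0->2 ok

0,1,3,0,3,0,3,0,3,0,3,0,2,0,2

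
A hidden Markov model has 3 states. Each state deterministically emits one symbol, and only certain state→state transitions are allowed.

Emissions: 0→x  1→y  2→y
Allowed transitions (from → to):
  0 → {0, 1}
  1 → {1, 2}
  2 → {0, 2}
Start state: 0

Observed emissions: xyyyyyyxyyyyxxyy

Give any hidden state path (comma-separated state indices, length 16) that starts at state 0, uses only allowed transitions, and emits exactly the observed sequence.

0,1,2,2,2,2,2,0,1,1,1,2,0,0,1,1

  [0] x  {0}  => 0  start
  [1] y  {1,2}  => 1  0->1 ok
  [2] y  {1,2}  => 2  1->2 ok
  [3] y  {1,2}  => 2  2->2 ok
  [4] y  {1,2}  => 2  2->2 ok
  [5] y  {1,2}  => 2  2->2 ok
  [6] y  {1,2}  => 2  2->2 ok
  [7] x  {0}  => 0  2->0 ok
  [8] y  {1,2}  => 1  0->1 ok
  [9] y  {1,2}  => 1  1->1 ok
  [10] y  {1,2}  => 1  1->1 ok
  [11] y  {1,2}  => 2  1->2 ok
  [12] x  {0}  => 0  2->0 ok
  [13] x  {0}  => 0  0->0 ok
  [14] y  {1,2}  => 1  0->1 ok
  [15] y  {1,2}  => 1  1->1 ok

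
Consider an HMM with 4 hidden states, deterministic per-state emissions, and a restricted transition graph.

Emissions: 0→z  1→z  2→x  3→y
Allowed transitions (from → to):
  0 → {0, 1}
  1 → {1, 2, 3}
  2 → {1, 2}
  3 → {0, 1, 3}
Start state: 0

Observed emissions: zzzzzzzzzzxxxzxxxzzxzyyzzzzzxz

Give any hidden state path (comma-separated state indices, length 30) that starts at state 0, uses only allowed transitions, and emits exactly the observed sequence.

0,0,0,0,0,0,0,0,0,1,2,2,2,1,2,2,2,1,1,2,1,3,3,0,1,1,1,1,2,1

  pos 0: z in {0,1}, choose 0; start
  pos 1: z in {0,1}, choose 0; 0->0 ok
  pos 2: z in {0,1}, choose 0; 0->0 ok
  pos 3: z in {0,1}, choose 0; 0->0 ok
  pos 4: z in {0,1}, choose 0; 0->0 ok
  pos 5: z in {0,1}, choose 0; 0->0 ok
  pos 6: z in {0,1}, choose 0; 0->0 ok
  pos 7: z in {0,1}, choose 0; 0->0 ok
  pos 8: z in {0,1}, choose 0; 0->0 ok
  pos 9: z in {0,1}, choose 1; 0->1 ok
  pos 10: x in {2}, choose 2; 1->2 ok
  pos 11: x in {2}, choose 2; 2->2 ok
  pos 12: x in {2}, choose 2; 2->2 ok
  pos 13: z in {0,1}, choose 1; 2->1 ok
  pos 14: x in {2}, choose 2; 1->2 ok
  pos 15: x in {2}, choose 2; 2->2 ok
  pos 16: x in {2}, choose 2; 2->2 ok
  pos 17: z in {0,1}, choose 1; 2->1 ok
  pos 18: z in {0,1}, choose 1; 1->1 ok
  pos 19: x in {2}, choose 2; 1->2 ok
  pos 20: z in {0,1}, choose 1; 2->1 ok
  pos 21: y in {3}, choose 3; 1->3 ok
  pos 22: y in {3}, choose 3; 3->3 ok
  pos 23: z in {0,1}, choose 0; 3->0 ok
  pos 24: z in {0,1}, choose 1; 0->1 ok
  pos 25: z in {0,1}, choose 1; 1->1 ok
  pos 26: z in {0,1}, choose 1; 1->1 ok
  pos 27: z in {0,1}, choose 1; 1->1 ok
  pos 28: x in {2}, choose 2; 1->2 ok
  pos 29: z in {0,1}, choose 1; 2->1 ok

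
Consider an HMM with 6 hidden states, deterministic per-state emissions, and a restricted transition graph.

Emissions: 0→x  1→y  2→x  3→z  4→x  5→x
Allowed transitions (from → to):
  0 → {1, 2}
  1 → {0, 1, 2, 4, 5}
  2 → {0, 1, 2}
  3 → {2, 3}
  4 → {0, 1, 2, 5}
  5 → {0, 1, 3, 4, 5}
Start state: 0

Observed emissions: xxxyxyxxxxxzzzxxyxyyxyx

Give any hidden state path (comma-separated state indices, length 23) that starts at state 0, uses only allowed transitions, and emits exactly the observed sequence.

  t0 'x' -> {0,2,4,5}, take 0 (start)
  t1 'x' -> {0,2,4,5}, take 2 (0->2 ok)
  t2 'x' -> {0,2,4,5}, take 2 (2->2 ok)
  t3 'y' -> {1}, take 1 (2->1 ok)
  t4 'x' -> {0,2,4,5}, take 0 (1->0 ok)
  t5 'y' -> {1}, take 1 (0->1 ok)
  t6 'x' -> {0,2,4,5}, take 4 (1->4 ok)
  t7 'x' -> {0,2,4,5}, take 5 (4->5 ok)
  t8 'x' -> {0,2,4,5}, take 5 (5->5 ok)
  t9 'x' -> {0,2,4,5}, take 4 (5->4 ok)
  t10 'x' -> {0,2,4,5}, take 5 (4->5 ok)
  t11 'z' -> {3}, take 3 (5->3 ok)
  t12 'z' -> {3}, take 3 (3->3 ok)
  t13 'z' -> {3}, take 3 (3->3 ok)
  t14 'x' -> {0,2,4,5}, take 2 (3->2 ok)
  t15 'x' -> {0,2,4,5}, take 0 (2->0 ok)
  t16 'y' -> {1}, take 1 (0->1 ok)
  t17 'x' -> {0,2,4,5}, take 2 (1->2 ok)
  t18 'y' -> {1}, take 1 (2->1 ok)
  t19 'y' -> {1}, take 1 (1->1 ok)
  t20 'x' -> {0,2,4,5}, take 4 (1->4 ok)
  t21 'y' -> {1}, take 1 (4->1 ok)
  t22 'x' -> {0,2,4,5}, take 0 (1->0 ok)

0,2,2,1,0,1,4,5,5,4,5,3,3,3,2,0,1,2,1,1,4,1,0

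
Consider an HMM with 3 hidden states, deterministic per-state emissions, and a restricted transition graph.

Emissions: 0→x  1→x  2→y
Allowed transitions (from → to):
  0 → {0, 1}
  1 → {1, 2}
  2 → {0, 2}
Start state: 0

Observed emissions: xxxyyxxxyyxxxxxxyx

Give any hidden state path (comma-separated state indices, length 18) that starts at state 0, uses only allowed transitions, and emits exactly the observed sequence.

0,1,1,2,2,0,1,1,2,2,0,0,0,0,1,1,2,0

  [0] x  {0,1}  => 0  start
  [1] x  {0,1}  => 1  0->1 ok
  [2] x  {0,1}  => 1  1->1 ok
  [3] y  {2}  => 2  1->2 ok
  [4] y  {2}  => 2  2->2 ok
  [5] x  {0,1}  => 0  2->0 ok
  [6] x  {0,1}  => 1  0->1 ok
  [7] x  {0,1}  => 1  1->1 ok
  [8] y  {2}  => 2  1->2 ok
  [9] y  {2}  => 2  2->2 ok
  [10] x  {0,1}  => 0  2->0 ok
  [11] x  {0,1}  => 0  0->0 ok
  [12] x  {0,1}  => 0  0->0 ok
  [13] x  {0,1}  => 0  0->0 ok
  [14] x  {0,1}  => 1  0->1 ok
  [15] x  {0,1}  => 1  1->1 ok
  [16] y  {2}  => 2  1->2 ok
  [17] x  {0,1}  => 0  2->0 ok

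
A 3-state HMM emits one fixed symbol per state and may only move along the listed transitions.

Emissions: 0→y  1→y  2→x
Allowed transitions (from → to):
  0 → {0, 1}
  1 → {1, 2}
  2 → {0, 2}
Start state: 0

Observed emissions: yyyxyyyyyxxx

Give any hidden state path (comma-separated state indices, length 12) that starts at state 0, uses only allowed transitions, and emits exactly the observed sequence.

  [0] y  {0,1}  => 0  start
  [1] y  {0,1}  => 0  0->0 ok
  [2] y  {0,1}  => 1  0->1 ok
  [3] x  {2}  => 2  1->2 ok
  [4] y  {0,1}  => 0  2->0 ok
  [5] y  {0,1}  => 0  0->0 ok
  [6] y  {0,1}  => 1  0->1 ok
  [7] y  {0,1}  => 1  1->1 ok
  [8] y  {0,1}  => 1  1->1 ok
  [9] x  {2}  => 2  1->2 ok
  [10] x  {2}  => 2  2->2 ok
  [11] x  {2}  => 2  2->2 ok

0,0,1,2,0,0,1,1,1,2,2,2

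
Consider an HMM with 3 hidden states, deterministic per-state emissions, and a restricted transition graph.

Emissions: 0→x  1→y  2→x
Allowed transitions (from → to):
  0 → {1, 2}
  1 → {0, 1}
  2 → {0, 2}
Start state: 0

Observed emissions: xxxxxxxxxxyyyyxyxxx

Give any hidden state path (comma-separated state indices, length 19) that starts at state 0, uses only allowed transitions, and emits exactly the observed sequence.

  0: obs=x cand={0,2} pick 0 [start]
  1: obs=x cand={0,2} pick 2 [0->2 ok]
  2: obs=x cand={0,2} pick 0 [2->0 ok]
  3: obs=x cand={0,2} pick 2 [0->2 ok]
  4: obs=x cand={0,2} pick 2 [2->2 ok]
  5: obs=x cand={0,2} pick 0 [2->0 ok]
  6: obs=x cand={0,2} pick 2 [0->2 ok]
  7: obs=x cand={0,2} pick 2 [2->2 ok]
  8: obs=x cand={0,2} pick 2 [2->2 ok]
  9: obs=x cand={0,2} pick 0 [2->0 ok]
  10: obs=y cand={1} pick 1 [0->1 ok]
  11: obs=y cand={1} pick 1 [1->1 ok]
  12: obs=y cand={1} pick 1 [1->1 ok]
  13: obs=y cand={1} pick 1 [1->1 ok]
  14: obs=x cand={0,2} pick 0 [1->0 ok]
  15: obs=y cand={1} pick 1 [0->1 ok]
  16: obs=x cand={0,2} pick 0 [1->0 ok]
  17: obs=x cand={0,2} pick 2 [0->2 ok]
  18: obs=x cand={0,2} pick 2 [2->2 ok]

0,2,0,2,2,0,2,2,2,0,1,1,1,1,0,1,0,2,2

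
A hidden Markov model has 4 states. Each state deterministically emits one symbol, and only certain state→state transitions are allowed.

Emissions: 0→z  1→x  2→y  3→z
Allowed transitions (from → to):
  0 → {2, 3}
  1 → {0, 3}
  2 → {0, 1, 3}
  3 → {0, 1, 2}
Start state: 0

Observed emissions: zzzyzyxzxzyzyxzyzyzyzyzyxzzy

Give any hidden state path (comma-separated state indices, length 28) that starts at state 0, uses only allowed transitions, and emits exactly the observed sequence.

0,3,0,2,3,2,1,3,1,0,2,0,2,1,0,2,3,2,0,2,0,2,3,2,1,0,3,2

  [0] z  {0,3}  => 0  start
  [1] z  {0,3}  => 3  0->3 ok
  [2] z  {0,3}  => 0  3->0 ok
  [3] y  {2}  => 2  0->2 ok
  [4] z  {0,3}  => 3  2->3 ok
  [5] y  {2}  => 2  3->2 ok
  [6] x  {1}  => 1  2->1 ok
  [7] z  {0,3}  => 3  1->3 ok
  [8] x  {1}  => 1  3->1 ok
  [9] z  {0,3}  => 0  1->0 ok
  [10] y  {2}  => 2  0->2 ok
  [11] z  {0,3}  => 0  2->0 ok
  [12] y  {2}  => 2  0->2 ok
  [13] x  {1}  => 1  2->1 ok
  [14] z  {0,3}  => 0  1->0 ok
  [15] y  {2}  => 2  0->2 ok
  [16] z  {0,3}  => 3  2->3 ok
  [17] y  {2}  => 2  3->2 ok
  [18] z  {0,3}  => 0  2->0 ok
  [19] y  {2}  => 2  0->2 ok
  [20] z  {0,3}  => 0  2->0 ok
  [21] y  {2}  => 2  0->2 ok
  [22] z  {0,3}  => 3  2->3 ok
  [23] y  {2}  => 2  3->2 ok
  [24] x  {1}  => 1  2->1 ok
  [25] z  {0,3}  => 0  1->0 ok
  [26] z  {0,3}  => 3  0->3 ok
  [27] y  {2}  => 2  3->2 ok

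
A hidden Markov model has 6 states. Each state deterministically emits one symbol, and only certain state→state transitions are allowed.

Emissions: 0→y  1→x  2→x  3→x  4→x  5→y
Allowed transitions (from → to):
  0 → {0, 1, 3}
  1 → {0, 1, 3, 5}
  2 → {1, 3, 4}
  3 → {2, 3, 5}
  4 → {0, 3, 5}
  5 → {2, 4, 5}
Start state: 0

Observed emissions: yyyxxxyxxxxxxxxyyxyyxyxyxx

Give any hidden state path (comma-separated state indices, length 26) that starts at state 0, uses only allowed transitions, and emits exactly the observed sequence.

0,0,0,1,3,3,5,2,3,2,4,3,2,1,1,0,0,1,0,0,1,5,4,0,3,2

  pos 0: y in {0,5}, choose 0; start
  pos 1: y in {0,5}, choose 0; 0->0 ok
  pos 2: y in {0,5}, choose 0; 0->0 ok
  pos 3: x in {1,2,3,4}, choose 1; 0->1 ok
  pos 4: x in {1,2,3,4}, choose 3; 1->3 ok
  pos 5: x in {1,2,3,4}, choose 3; 3->3 ok
  pos 6: y in {0,5}, choose 5; 3->5 ok
  pos 7: x in {1,2,3,4}, choose 2; 5->2 ok
  pos 8: x in {1,2,3,4}, choose 3; 2->3 ok
  pos 9: x in {1,2,3,4}, choose 2; 3->2 ok
  pos 10: x in {1,2,3,4}, choose 4; 2->4 ok
  pos 11: x in {1,2,3,4}, choose 3; 4->3 ok
  pos 12: x in {1,2,3,4}, choose 2; 3->2 ok
  pos 13: x in {1,2,3,4}, choose 1; 2->1 ok
  pos 14: x in {1,2,3,4}, choose 1; 1->1 ok
  pos 15: y in {0,5}, choose 0; 1->0 ok
  pos 16: y in {0,5}, choose 0; 0->0 ok
  pos 17: x in {1,2,3,4}, choose 1; 0->1 ok
  pos 18: y in {0,5}, choose 0; 1->0 ok
  pos 19: y in {0,5}, choose 0; 0->0 ok
  pos 20: x in {1,2,3,4}, choose 1; 0->1 ok
  pos 21: y in {0,5}, choose 5; 1->5 ok
  pos 22: x in {1,2,3,4}, choose 4; 5->4 ok
  pos 23: y in {0,5}, choose 0; 4->0 ok
  pos 24: x in {1,2,3,4}, choose 3; 0->3 ok
  pos 25: x in {1,2,3,4}, choose 2; 3->2 ok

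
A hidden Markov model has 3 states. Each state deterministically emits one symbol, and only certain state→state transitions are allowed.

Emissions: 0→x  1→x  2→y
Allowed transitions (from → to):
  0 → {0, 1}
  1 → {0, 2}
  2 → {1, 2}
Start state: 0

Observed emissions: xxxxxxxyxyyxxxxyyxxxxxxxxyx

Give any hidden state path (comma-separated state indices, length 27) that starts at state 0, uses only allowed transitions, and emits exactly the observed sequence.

0,0,1,0,1,0,1,2,1,2,2,1,0,0,1,2,2,1,0,0,0,0,1,0,1,2,1

  t0 'x' -> {0,1}, take 0 (start)
  t1 'x' -> {0,1}, take 0 (0->0 ok)
  t2 'x' -> {0,1}, take 1 (0->1 ok)
  t3 'x' -> {0,1}, take 0 (1->0 ok)
  t4 'x' -> {0,1}, take 1 (0->1 ok)
  t5 'x' -> {0,1}, take 0 (1->0 ok)
  t6 'x' -> {0,1}, take 1 (0->1 ok)
  t7 'y' -> {2}, take 2 (1->2 ok)
  t8 'x' -> {0,1}, take 1 (2->1 ok)
  t9 'y' -> {2}, take 2 (1->2 ok)
  t10 'y' -> {2}, take 2 (2->2 ok)
  t11 'x' -> {0,1}, take 1 (2->1 ok)
  t12 'x' -> {0,1}, take 0 (1->0 ok)
  t13 'x' -> {0,1}, take 0 (0->0 ok)
  t14 'x' -> {0,1}, take 1 (0->1 ok)
  t15 'y' -> {2}, take 2 (1->2 ok)
  t16 'y' -> {2}, take 2 (2->2 ok)
  t17 'x' -> {0,1}, take 1 (2->1 ok)
  t18 'x' -> {0,1}, take 0 (1->0 ok)
  t19 'x' -> {0,1}, take 0 (0->0 ok)
  t20 'x' -> {0,1}, take 0 (0->0 ok)
  t21 'x' -> {0,1}, take 0 (0->0 ok)
  t22 'x' -> {0,1}, take 1 (0->1 ok)
  t23 'x' -> {0,1}, take 0 (1->0 ok)
  t24 'x' -> {0,1}, take 1 (0->1 ok)
  t25 'y' -> {2}, take 2 (1->2 ok)
  t26 'x' -> {0,1}, take 1 (2->1 ok)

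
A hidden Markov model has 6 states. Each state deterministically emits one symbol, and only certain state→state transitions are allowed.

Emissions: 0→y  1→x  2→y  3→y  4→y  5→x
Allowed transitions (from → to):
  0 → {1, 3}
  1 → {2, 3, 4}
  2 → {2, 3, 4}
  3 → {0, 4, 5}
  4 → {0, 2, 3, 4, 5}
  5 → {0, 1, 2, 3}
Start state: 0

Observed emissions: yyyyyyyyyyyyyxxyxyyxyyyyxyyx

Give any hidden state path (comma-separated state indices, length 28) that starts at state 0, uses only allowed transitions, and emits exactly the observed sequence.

0,3,4,2,2,2,4,0,3,4,4,2,3,5,1,3,5,3,0,1,2,4,3,0,1,3,4,5

  pos 0: y in {0,2,3,4}, choose 0; start
  pos 1: y in {0,2,3,4}, choose 3; 0->3 ok
  pos 2: y in {0,2,3,4}, choose 4; 3->4 ok
  pos 3: y in {0,2,3,4}, choose 2; 4->2 ok
  pos 4: y in {0,2,3,4}, choose 2; 2->2 ok
  pos 5: y in {0,2,3,4}, choose 2; 2->2 ok
  pos 6: y in {0,2,3,4}, choose 4; 2->4 ok
  pos 7: y in {0,2,3,4}, choose 0; 4->0 ok
  pos 8: y in {0,2,3,4}, choose 3; 0->3 ok
  pos 9: y in {0,2,3,4}, choose 4; 3->4 ok
  pos 10: y in {0,2,3,4}, choose 4; 4->4 ok
  pos 11: y in {0,2,3,4}, choose 2; 4->2 ok
  pos 12: y in {0,2,3,4}, choose 3; 2->3 ok
  pos 13: x in {1,5}, choose 5; 3->5 ok
  pos 14: x in {1,5}, choose 1; 5->1 ok
  pos 15: y in {0,2,3,4}, choose 3; 1->3 ok
  pos 16: x in {1,5}, choose 5; 3->5 ok
  pos 17: y in {0,2,3,4}, choose 3; 5->3 ok
  pos 18: y in {0,2,3,4}, choose 0; 3->0 ok
  pos 19: x in {1,5}, choose 1; 0->1 ok
  pos 20: y in {0,2,3,4}, choose 2; 1->2 ok
  pos 21: y in {0,2,3,4}, choose 4; 2->4 ok
  pos 22: y in {0,2,3,4}, choose 3; 4->3 ok
  pos 23: y in {0,2,3,4}, choose 0; 3->0 ok
  pos 24: x in {1,5}, choose 1; 0->1 ok
  pos 25: y in {0,2,3,4}, choose 3; 1->3 ok
  pos 26: y in {0,2,3,4}, choose 4; 3->4 ok
  pos 27: x in {1,5}, choose 5; 4->5 ok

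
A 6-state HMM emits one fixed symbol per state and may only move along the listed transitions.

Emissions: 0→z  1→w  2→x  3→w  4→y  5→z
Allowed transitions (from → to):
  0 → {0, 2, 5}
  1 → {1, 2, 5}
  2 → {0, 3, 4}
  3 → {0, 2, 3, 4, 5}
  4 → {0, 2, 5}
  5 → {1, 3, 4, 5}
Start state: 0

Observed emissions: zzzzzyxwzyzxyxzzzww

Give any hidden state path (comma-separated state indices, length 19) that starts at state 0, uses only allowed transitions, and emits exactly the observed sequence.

  0: obs=z cand={0,5} pick 0 [start]
  1: obs=z cand={0,5} pick 0 [0->0 ok]
  2: obs=z cand={0,5} pick 0 [0->0 ok]
  3: obs=z cand={0,5} pick 0 [0->0 ok]
  4: obs=z cand={0,5} pick 5 [0->5 ok]
  5: obs=y cand={4} pick 4 [5->4 ok]
  6: obs=x cand={2} pick 2 [4->2 ok]
  7: obs=w cand={1,3} pick 3 [2->3 ok]
  8: obs=z cand={0,5} pick 5 [3->5 ok]
  9: obs=y cand={4} pick 4 [5->4 ok]
  10: obs=z cand={0,5} pick 0 [4->0 ok]
  11: obs=x cand={2} pick 2 [0->2 ok]
  12: obs=y cand={4} pick 4 [2->4 ok]
  13: obs=x cand={2} pick 2 [4->2 ok]
  14: obs=z cand={0,5} pick 0 [2->0 ok]
  15: obs=z cand={0,5} pick 5 [0->5 ok]
  16: obs=z cand={0,5} pick 5 [5->5 ok]
  17: obs=w cand={1,3} pick 3 [5->3 ok]
  18: obs=w cand={1,3} pick 3 [3->3 ok]

0,0,0,0,5,4,2,3,5,4,0,2,4,2,0,5,5,3,3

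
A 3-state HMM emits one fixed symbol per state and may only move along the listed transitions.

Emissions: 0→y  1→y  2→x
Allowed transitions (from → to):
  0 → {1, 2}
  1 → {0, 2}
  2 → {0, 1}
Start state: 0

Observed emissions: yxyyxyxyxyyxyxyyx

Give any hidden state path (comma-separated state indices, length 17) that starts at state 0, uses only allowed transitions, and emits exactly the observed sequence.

  pos 0: y in {0,1}, choose 0; start
  pos 1: x in {2}, choose 2; 0->2 ok
  pos 2: y in {0,1}, choose 0; 2->0 ok
  pos 3: y in {0,1}, choose 1; 0->1 ok
  pos 4: x in {2}, choose 2; 1->2 ok
  pos 5: y in {0,1}, choose 0; 2->0 ok
  pos 6: x in {2}, choose 2; 0->2 ok
  pos 7: y in {0,1}, choose 0; 2->0 ok
  pos 8: x in {2}, choose 2; 0->2 ok
  pos 9: y in {0,1}, choose 1; 2->1 ok
  pos 10: y in {0,1}, choose 0; 1->0 ok
  pos 11: x in {2}, choose 2; 0->2 ok
  pos 12: y in {0,1}, choose 1; 2->1 ok
  pos 13: x in {2}, choose 2; 1->2 ok
  pos 14: y in {0,1}, choose 1; 2->1 ok
  pos 15: y in {0,1}, choose 0; 1->0 ok
  pos 16: x in {2}, choose 2; 0->2 ok

0,2,0,1,2,0,2,0,2,1,0,2,1,2,1,0,2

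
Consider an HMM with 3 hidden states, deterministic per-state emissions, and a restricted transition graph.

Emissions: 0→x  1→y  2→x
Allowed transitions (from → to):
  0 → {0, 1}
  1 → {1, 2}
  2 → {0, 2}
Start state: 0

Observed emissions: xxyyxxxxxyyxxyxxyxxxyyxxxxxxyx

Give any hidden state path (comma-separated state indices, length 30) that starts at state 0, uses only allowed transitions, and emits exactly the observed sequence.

0,0,1,1,2,2,0,0,0,1,1,2,0,1,2,0,1,2,2,0,1,1,2,2,2,2,2,0,1,2

  pos 0: x in {0,2}, choose 0; start
  pos 1: x in {0,2}, choose 0; 0->0 ok
  pos 2: y in {1}, choose 1; 0->1 ok
  pos 3: y in {1}, choose 1; 1->1 ok
  pos 4: x in {0,2}, choose 2; 1->2 ok
  pos 5: x in {0,2}, choose 2; 2->2 ok
  pos 6: x in {0,2}, choose 0; 2->0 ok
  pos 7: x in {0,2}, choose 0; 0->0 ok
  pos 8: x in {0,2}, choose 0; 0->0 ok
  pos 9: y in {1}, choose 1; 0->1 ok
  pos 10: y in {1}, choose 1; 1->1 ok
  pos 11: x in {0,2}, choose 2; 1->2 ok
  pos 12: x in {0,2}, choose 0; 2->0 ok
  pos 13: y in {1}, choose 1; 0->1 ok
  pos 14: x in {0,2}, choose 2; 1->2 ok
  pos 15: x in {0,2}, choose 0; 2->0 ok
  pos 16: y in {1}, choose 1; 0->1 ok
  pos 17: x in {0,2}, choose 2; 1->2 ok
  pos 18: x in {0,2}, choose 2; 2->2 ok
  pos 19: x in {0,2}, choose 0; 2->0 ok
  pos 20: y in {1}, choose 1; 0->1 ok
  pos 21: y in {1}, choose 1; 1->1 ok
  pos 22: x in {0,2}, choose 2; 1->2 ok
  pos 23: x in {0,2}, choose 2; 2->2 ok
  pos 24: x in {0,2}, choose 2; 2->2 ok
  pos 25: x in {0,2}, choose 2; 2->2 ok
  pos 26: x in {0,2}, choose 2; 2->2 ok
  pos 27: x in {0,2}, choose 0; 2->0 ok
  pos 28: y in {1}, choose 1; 0->1 ok
  pos 29: x in {0,2}, choose 2; 1->2 ok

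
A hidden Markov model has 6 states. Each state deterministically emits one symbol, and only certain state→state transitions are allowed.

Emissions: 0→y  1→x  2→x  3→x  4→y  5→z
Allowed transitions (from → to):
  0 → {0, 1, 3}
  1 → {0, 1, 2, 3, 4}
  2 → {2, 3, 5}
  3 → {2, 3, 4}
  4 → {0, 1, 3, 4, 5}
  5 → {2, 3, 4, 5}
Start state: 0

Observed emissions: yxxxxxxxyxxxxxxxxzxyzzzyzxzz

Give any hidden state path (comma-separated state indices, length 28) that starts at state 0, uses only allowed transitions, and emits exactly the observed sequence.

0,3,3,3,2,3,2,3,4,1,3,2,2,2,2,2,2,5,3,4,5,5,5,4,5,2,5,5

  t0 'y' -> {0,4}, take 0 (start)
  t1 'x' -> {1,2,3}, take 3 (0->3 ok)
  t2 'x' -> {1,2,3}, take 3 (3->3 ok)
  t3 'x' -> {1,2,3}, take 3 (3->3 ok)
  t4 'x' -> {1,2,3}, take 2 (3->2 ok)
  t5 'x' -> {1,2,3}, take 3 (2->3 ok)
  t6 'x' -> {1,2,3}, take 2 (3->2 ok)
  t7 'x' -> {1,2,3}, take 3 (2->3 ok)
  t8 'y' -> {0,4}, take 4 (3->4 ok)
  t9 'x' -> {1,2,3}, take 1 (4->1 ok)
  t10 'x' -> {1,2,3}, take 3 (1->3 ok)
  t11 'x' -> {1,2,3}, take 2 (3->2 ok)
  t12 'x' -> {1,2,3}, take 2 (2->2 ok)
  t13 'x' -> {1,2,3}, take 2 (2->2 ok)
  t14 'x' -> {1,2,3}, take 2 (2->2 ok)
  t15 'x' -> {1,2,3}, take 2 (2->2 ok)
  t16 'x' -> {1,2,3}, take 2 (2->2 ok)
  t17 'z' -> {5}, take 5 (2->5 ok)
  t18 'x' -> {1,2,3}, take 3 (5->3 ok)
  t19 'y' -> {0,4}, take 4 (3->4 ok)
  t20 'z' -> {5}, take 5 (4->5 ok)
  t21 'z' -> {5}, take 5 (5->5 ok)
  t22 'z' -> {5}, take 5 (5->5 ok)
  t23 'y' -> {0,4}, take 4 (5->4 ok)
  t24 'z' -> {5}, take 5 (4->5 ok)
  t25 'x' -> {1,2,3}, take 2 (5->2 ok)
  t26 'z' -> {5}, take 5 (2->5 ok)
  t27 'z' -> {5}, take 5 (5->5 ok)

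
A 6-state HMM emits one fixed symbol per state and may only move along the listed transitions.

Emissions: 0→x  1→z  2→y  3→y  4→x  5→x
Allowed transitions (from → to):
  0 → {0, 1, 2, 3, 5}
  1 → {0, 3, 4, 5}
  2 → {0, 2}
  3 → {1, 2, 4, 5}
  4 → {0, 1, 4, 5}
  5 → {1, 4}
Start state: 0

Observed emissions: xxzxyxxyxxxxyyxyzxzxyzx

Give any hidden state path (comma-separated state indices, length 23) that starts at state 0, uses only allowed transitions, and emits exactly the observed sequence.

0,5,1,0,2,0,0,2,0,5,4,0,2,2,0,3,1,0,1,0,3,1,5

  pos 0: x in {0,4,5}, choose 0; start
  pos 1: x in {0,4,5}, choose 5; 0->5 ok
  pos 2: z in {1}, choose 1; 5->1 ok
  pos 3: x in {0,4,5}, choose 0; 1->0 ok
  pos 4: y in {2,3}, choose 2; 0->2 ok
  pos 5: x in {0,4,5}, choose 0; 2->0 ok
  pos 6: x in {0,4,5}, choose 0; 0->0 ok
  pos 7: y in {2,3}, choose 2; 0->2 ok
  pos 8: x in {0,4,5}, choose 0; 2->0 ok
  pos 9: x in {0,4,5}, choose 5; 0->5 ok
  pos 10: x in {0,4,5}, choose 4; 5->4 ok
  pos 11: x in {0,4,5}, choose 0; 4->0 ok
  pos 12: y in {2,3}, choose 2; 0->2 ok
  pos 13: y in {2,3}, choose 2; 2->2 ok
  pos 14: x in {0,4,5}, choose 0; 2->0 ok
  pos 15: y in {2,3}, choose 3; 0->3 ok
  pos 16: z in {1}, choose 1; 3->1 ok
  pos 17: x in {0,4,5}, choose 0; 1->0 ok
  pos 18: z in {1}, choose 1; 0->1 ok
  pos 19: x in {0,4,5}, choose 0; 1->0 ok
  pos 20: y in {2,3}, choose 3; 0->3 ok
  pos 21: z in {1}, choose 1; 3->1 ok
  pos 22: x in {0,4,5}, choose 5; 1->5 ok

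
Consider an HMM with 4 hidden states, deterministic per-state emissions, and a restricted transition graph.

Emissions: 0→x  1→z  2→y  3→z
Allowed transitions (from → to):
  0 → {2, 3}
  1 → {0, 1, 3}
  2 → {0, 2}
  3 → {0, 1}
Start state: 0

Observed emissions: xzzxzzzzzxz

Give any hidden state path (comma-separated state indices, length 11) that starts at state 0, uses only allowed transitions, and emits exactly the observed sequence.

  t0 'x' -> {0}, take 0 (start)
  t1 'z' -> {1,3}, take 3 (0->3 ok)
  t2 'z' -> {1,3}, take 1 (3->1 ok)
  t3 'x' -> {0}, take 0 (1->0 ok)
  t4 'z' -> {1,3}, take 3 (0->3 ok)
  t5 'z' -> {1,3}, take 1 (3->1 ok)
  t6 'z' -> {1,3}, take 1 (1->1 ok)
  t7 'z' -> {1,3}, take 1 (1->1 ok)
  t8 'z' -> {1,3}, take 3 (1->3 ok)
  t9 'x' -> {0}, take 0 (3->0 ok)
  t10 'z' -> {1,3}, take 3 (0->3 ok)

0,3,1,0,3,1,1,1,3,0,3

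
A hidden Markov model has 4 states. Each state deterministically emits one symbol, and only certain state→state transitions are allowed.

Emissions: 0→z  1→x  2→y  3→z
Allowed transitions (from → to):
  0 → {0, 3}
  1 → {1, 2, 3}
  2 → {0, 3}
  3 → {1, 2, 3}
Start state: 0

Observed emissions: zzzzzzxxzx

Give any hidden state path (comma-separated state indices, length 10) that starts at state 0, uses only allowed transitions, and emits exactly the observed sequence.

0,0,0,0,0,3,1,1,3,1

  t0 'z' -> {0,3}, take 0 (start)
  t1 'z' -> {0,3}, take 0 (0->0 ok)
  t2 'z' -> {0,3}, take 0 (0->0 ok)
  t3 'z' -> {0,3}, take 0 (0->0 ok)
  t4 'z' -> {0,3}, take 0 (0->0 ok)
  t5 'z' -> {0,3}, take 3 (0->3 ok)
  t6 'x' -> {1}, take 1 (3->1 ok)
  t7 'x' -> {1}, take 1 (1->1 ok)
  t8 'z' -> {0,3}, take 3 (1->3 ok)
  t9 'x' -> {1}, take 1 (3->1 ok)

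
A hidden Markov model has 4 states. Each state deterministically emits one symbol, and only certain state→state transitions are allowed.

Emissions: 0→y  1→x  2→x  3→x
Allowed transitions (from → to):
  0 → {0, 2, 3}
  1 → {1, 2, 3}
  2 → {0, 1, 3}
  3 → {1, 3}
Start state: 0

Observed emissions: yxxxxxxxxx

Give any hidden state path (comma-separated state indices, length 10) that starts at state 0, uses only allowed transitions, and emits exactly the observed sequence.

  t0 'y' -> {0}, take 0 (start)
  t1 'x' -> {1,2,3}, take 3 (0->3 ok)
  t2 'x' -> {1,2,3}, take 3 (3->3 ok)
  t3 'x' -> {1,2,3}, take 3 (3->3 ok)
  t4 'x' -> {1,2,3}, take 3 (3->3 ok)
  t5 'x' -> {1,2,3}, take 1 (3->1 ok)
  t6 'x' -> {1,2,3}, take 1 (1->1 ok)
  t7 'x' -> {1,2,3}, take 3 (1->3 ok)
  t8 'x' -> {1,2,3}, take 1 (3->1 ok)
  t9 'x' -> {1,2,3}, take 2 (1->2 ok)

0,3,3,3,3,1,1,3,1,2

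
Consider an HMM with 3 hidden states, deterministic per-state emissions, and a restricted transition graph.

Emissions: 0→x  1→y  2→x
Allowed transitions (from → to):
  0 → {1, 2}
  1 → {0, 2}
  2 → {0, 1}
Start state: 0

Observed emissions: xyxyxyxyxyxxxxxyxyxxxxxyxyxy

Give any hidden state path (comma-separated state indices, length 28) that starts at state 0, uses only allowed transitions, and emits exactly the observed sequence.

0,1,2,1,2,1,0,1,0,1,2,0,2,0,2,1,0,1,0,2,0,2,0,1,2,1,2,1

  t0 'x' -> {0,2}, take 0 (start)
  t1 'y' -> {1}, take 1 (0->1 ok)
  t2 'x' -> {0,2}, take 2 (1->2 ok)
  t3 'y' -> {1}, take 1 (2->1 ok)
  t4 'x' -> {0,2}, take 2 (1->2 ok)
  t5 'y' -> {1}, take 1 (2->1 ok)
  t6 'x' -> {0,2}, take 0 (1->0 ok)
  t7 'y' -> {1}, take 1 (0->1 ok)
  t8 'x' -> {0,2}, take 0 (1->0 ok)
  t9 'y' -> {1}, take 1 (0->1 ok)
  t10 'x' -> {0,2}, take 2 (1->2 ok)
  t11 'x' -> {0,2}, take 0 (2->0 ok)
  t12 'x' -> {0,2}, take 2 (0->2 ok)
  t13 'x' -> {0,2}, take 0 (2->0 ok)
  t14 'x' -> {0,2}, take 2 (0->2 ok)
  t15 'y' -> {1}, take 1 (2->1 ok)
  t16 'x' -> {0,2}, take 0 (1->0 ok)
  t17 'y' -> {1}, take 1 (0->1 ok)
  t18 'x' -> {0,2}, take 0 (1->0 ok)
  t19 'x' -> {0,2}, take 2 (0->2 ok)
  t20 'x' -> {0,2}, take 0 (2->0 ok)
  t21 'x' -> {0,2}, take 2 (0->2 ok)
  t22 'x' -> {0,2}, take 0 (2->0 ok)
  t23 'y' -> {1}, take 1 (0->1 ok)
  t24 'x' -> {0,2}, take 2 (1->2 ok)
  t25 'y' -> {1}, take 1 (2->1 ok)
  t26 'x' -> {0,2}, take 2 (1->2 ok)
  t27 'y' -> {1}, take 1 (2->1 ok)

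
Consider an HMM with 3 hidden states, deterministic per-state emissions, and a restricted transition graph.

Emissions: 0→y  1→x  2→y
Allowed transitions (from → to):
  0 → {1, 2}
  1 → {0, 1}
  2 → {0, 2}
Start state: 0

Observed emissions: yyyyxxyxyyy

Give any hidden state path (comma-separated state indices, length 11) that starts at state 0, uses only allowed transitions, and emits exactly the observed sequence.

  t0 'y' -> {0,2}, take 0 (start)
  t1 'y' -> {0,2}, take 2 (0->2 ok)
  t2 'y' -> {0,2}, take 2 (2->2 ok)
  t3 'y' -> {0,2}, take 0 (2->0 ok)
  t4 'x' -> {1}, take 1 (0->1 ok)
  t5 'x' -> {1}, take 1 (1->1 ok)
  t6 'y' -> {0,2}, take 0 (1->0 ok)
  t7 'x' -> {1}, take 1 (0->1 ok)
  t8 'y' -> {0,2}, take 0 (1->0 ok)
  t9 'y' -> {0,2}, take 2 (0->2 ok)
  t10 'y' -> {0,2}, take 0 (2->0 ok)

0,2,2,0,1,1,0,1,0,2,0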